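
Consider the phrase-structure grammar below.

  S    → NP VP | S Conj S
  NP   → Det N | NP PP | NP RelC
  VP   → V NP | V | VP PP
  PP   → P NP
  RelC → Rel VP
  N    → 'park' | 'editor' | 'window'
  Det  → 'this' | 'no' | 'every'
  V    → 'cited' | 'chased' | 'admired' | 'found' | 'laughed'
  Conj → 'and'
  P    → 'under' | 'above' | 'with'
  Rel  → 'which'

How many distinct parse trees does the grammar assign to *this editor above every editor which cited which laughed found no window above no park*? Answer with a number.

6

Two of the 6 distinct bracketings:
[S [NP [NP [Det this] [N editor]] [PP [P above] [NP [NP [NP [Det every] [N editor]] [RelC [Rel which] [VP [V cited]]]] [RelC [Rel which] [VP [V laughed]]]]]] [VP [V found] [NP [NP [Det no] [N window]] [PP [P above] [NP [Det no] [N park]]]]]]
[S [NP [NP [Det this] [N editor]] [PP [P above] [NP [NP [NP [Det every] [N editor]] [RelC [Rel which] [VP [V cited]]]] [RelC [Rel which] [VP [V laughed]]]]]] [VP [VP [V found] [NP [Det no] [N window]]] [PP [P above] [NP [Det no] [N park]]]]]
The difference turns on whether VP → VP PP is used at the relevant span, versus an alternative expansion of VP.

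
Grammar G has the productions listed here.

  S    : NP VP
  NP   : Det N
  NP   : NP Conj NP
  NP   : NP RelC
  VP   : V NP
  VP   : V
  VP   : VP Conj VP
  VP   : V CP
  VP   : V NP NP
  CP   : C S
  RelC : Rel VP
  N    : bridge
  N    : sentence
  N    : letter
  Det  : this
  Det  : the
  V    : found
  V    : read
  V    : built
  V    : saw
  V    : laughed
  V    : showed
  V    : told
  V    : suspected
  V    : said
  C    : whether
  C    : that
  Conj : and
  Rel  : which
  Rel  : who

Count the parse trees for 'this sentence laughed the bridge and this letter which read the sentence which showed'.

7

Two of the 7 distinct bracketings:
[S [NP [Det this] [N sentence]] [VP [V laughed] [NP [NP [Det the] [N bridge]] [Conj and] [NP [NP [Det this] [N letter]] [RelC [Rel which] [VP [V read] [NP [NP [Det the] [N sentence]] [RelC [Rel which] [VP [V showed]]]]]]]]]]
[S [NP [Det this] [N sentence]] [VP [V laughed] [NP [NP [Det the] [N bridge]] [Conj and] [NP [NP [NP [Det this] [N letter]] [RelC [Rel which] [VP [V read] [NP [Det the] [N sentence]]]]] [RelC [Rel which] [VP [V showed]]]]]]]
The trees differ in how a recursive rule is bracketed over the same span.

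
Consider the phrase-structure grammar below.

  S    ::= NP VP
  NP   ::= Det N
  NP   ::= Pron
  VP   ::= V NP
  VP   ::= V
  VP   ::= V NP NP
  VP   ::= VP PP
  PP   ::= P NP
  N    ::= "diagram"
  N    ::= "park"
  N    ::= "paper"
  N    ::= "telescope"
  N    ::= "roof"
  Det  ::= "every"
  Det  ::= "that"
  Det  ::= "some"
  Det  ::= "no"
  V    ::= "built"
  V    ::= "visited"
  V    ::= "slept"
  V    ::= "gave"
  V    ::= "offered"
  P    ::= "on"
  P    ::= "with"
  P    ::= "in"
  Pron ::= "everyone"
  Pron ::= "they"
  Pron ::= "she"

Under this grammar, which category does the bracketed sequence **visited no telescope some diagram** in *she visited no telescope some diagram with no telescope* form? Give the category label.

S
  NP
    Pron: she
  VP
    VP
      V: visited
      NP
        Det: no
        N: telescope
      NP
        Det: some
        N: diagram
    PP
      P: with
      NP
        Det: no
        N: telescope
The span 'visited no telescope some diagram' is the VP node built by VP → V NP NP.

VP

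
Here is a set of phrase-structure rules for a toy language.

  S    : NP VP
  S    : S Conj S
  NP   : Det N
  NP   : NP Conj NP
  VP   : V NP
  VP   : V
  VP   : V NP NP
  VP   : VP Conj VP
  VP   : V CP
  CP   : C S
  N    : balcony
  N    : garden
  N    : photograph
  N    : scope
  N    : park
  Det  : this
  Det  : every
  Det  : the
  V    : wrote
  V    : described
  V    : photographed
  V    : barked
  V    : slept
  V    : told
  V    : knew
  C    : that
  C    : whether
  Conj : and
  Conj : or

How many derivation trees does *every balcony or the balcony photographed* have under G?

[S [NP [NP [Det every] [N balcony]] [Conj or] [NP [Det the] [N balcony]]] [VP [V photographed]]]
No rule offers an alternative attachment or grouping for any span, so this is the only derivation.

1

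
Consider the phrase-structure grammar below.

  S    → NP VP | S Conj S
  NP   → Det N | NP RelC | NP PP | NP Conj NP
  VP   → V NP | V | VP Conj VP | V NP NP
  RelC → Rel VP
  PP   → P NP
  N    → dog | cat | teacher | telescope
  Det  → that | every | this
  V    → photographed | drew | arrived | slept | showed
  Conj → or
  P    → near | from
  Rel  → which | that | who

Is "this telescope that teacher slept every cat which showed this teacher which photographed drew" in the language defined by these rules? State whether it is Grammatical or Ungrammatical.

Ungrammatical

For S → NP VP, the only prefix that parses as NP is 'this telescope', but the remainder 'that teacher slept every cat which showed this teacher which photographed drew' is not a VP under these rules. The alternative S rule S → S Conj S likewise has no satisfying split.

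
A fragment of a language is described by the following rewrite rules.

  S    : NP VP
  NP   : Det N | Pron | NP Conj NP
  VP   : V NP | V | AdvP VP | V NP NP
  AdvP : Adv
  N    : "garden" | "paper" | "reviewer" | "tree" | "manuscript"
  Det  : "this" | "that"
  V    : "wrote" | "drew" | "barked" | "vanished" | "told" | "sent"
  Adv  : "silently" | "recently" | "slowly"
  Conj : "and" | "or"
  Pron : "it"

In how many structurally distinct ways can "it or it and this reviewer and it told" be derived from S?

Two of the 5 distinct bracketings:
[S [NP [NP [Pron it]] [Conj or] [NP [NP [Pron it]] [Conj and] [NP [NP [Det this] [N reviewer]] [Conj and] [NP [Pron it]]]]] [VP [V told]]]
[S [NP [NP [Pron it]] [Conj or] [NP [NP [NP [Pron it]] [Conj and] [NP [Det this] [N reviewer]]] [Conj and] [NP [Pron it]]]] [VP [V told]]]
The trees differ in how a recursive rule is bracketed over the same span.

5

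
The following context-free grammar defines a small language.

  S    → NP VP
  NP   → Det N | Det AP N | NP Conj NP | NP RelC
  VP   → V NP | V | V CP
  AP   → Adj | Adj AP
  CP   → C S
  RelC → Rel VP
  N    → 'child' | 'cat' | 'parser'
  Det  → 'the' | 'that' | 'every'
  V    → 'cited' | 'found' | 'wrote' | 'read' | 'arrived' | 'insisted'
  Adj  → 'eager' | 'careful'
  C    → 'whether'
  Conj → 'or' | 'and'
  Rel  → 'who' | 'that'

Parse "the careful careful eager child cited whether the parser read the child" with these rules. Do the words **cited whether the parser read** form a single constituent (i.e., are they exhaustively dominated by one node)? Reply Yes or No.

No

[S [NP [Det the] [AP [Adj careful] [AP [Adj careful] [AP [Adj eager]]]] [N child]] [VP [V cited] [CP [C whether] [S [NP [Det the] [N parser]] [VP [V read] [NP [Det the] [N child]]]]]]]
The smallest constituent containing 'cited whether the parser read' is the VP spanning 'cited whether the parser read the child'; no single node in the tree dominates exactly the given words.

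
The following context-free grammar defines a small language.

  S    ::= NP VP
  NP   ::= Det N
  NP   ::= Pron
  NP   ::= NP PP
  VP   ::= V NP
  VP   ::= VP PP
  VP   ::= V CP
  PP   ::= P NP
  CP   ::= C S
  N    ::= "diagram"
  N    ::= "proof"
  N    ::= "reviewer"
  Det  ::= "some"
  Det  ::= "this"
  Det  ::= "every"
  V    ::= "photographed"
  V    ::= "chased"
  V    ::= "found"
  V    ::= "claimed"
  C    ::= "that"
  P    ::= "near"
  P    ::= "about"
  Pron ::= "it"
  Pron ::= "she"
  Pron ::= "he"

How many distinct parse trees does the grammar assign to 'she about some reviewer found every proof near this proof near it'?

Two of the 5 distinct bracketings:
[S [NP [NP [Pron she]] [PP [P about] [NP [Det some] [N reviewer]]]] [VP [V found] [NP [NP [Det every] [N proof]] [PP [P near] [NP [NP [Det this] [N proof]] [PP [P near] [NP [Pron it]]]]]]]]
[S [NP [NP [Pron she]] [PP [P about] [NP [Det some] [N reviewer]]]] [VP [V found] [NP [NP [NP [Det every] [N proof]] [PP [P near] [NP [Det this] [N proof]]]] [PP [P near] [NP [Pron it]]]]]]
The trees differ in how a recursive rule is bracketed over the same span.

5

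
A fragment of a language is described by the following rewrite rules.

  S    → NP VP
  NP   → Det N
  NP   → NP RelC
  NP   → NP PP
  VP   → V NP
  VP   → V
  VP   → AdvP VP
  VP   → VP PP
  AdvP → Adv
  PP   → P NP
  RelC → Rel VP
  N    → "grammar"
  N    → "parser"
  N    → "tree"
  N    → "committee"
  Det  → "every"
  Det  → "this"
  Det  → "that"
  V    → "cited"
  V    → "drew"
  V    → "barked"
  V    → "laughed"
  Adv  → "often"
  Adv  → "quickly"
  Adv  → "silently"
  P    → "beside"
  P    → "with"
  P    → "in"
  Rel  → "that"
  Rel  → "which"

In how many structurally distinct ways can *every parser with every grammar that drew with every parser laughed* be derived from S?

Two of the 5 distinct bracketings:
[S [NP [NP [NP [Det every] [N parser]] [PP [P with] [NP [Det every] [N grammar]]]] [RelC [Rel that] [VP [VP [V drew]] [PP [P with] [NP [Det every] [N parser]]]]]] [VP [V laughed]]]
[S [NP [NP [Det every] [N parser]] [PP [P with] [NP [NP [Det every] [N grammar]] [RelC [Rel that] [VP [VP [V drew]] [PP [P with] [NP [Det every] [N parser]]]]]]]] [VP [V laughed]]]
The trees differ in how a recursive rule is bracketed over the same span.

5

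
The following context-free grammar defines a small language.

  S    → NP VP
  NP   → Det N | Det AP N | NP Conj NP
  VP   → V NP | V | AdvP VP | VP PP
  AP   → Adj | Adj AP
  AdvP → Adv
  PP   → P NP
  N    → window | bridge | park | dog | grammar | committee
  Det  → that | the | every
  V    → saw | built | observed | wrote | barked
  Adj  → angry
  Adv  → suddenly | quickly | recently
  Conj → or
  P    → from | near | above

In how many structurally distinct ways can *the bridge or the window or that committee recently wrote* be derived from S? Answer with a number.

The two bracketings:
[S [NP [NP [Det the] [N bridge]] [Conj or] [NP [NP [Det the] [N window]] [Conj or] [NP [Det that] [N committee]]]] [VP [AdvP [Adv recently]] [VP [V wrote]]]]
[S [NP [NP [NP [Det the] [N bridge]] [Conj or] [NP [Det the] [N window]]] [Conj or] [NP [Det that] [N committee]]] [VP [AdvP [Adv recently]] [VP [V wrote]]]]
The trees differ in how a recursive rule is bracketed over the same span.

2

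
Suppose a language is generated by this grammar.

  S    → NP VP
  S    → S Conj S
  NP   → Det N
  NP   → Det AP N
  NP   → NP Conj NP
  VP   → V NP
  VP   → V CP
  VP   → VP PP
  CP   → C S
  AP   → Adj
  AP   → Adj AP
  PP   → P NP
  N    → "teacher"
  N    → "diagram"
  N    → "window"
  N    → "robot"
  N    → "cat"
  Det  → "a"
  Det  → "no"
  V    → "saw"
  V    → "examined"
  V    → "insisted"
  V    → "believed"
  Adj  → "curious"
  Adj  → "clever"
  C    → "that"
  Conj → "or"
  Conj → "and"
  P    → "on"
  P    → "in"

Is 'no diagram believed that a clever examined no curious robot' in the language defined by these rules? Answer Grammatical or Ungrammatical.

An Adj word can never sit immediately before a V word in any string this grammar generates, so the substring 'clever examined' rules out a derivation.

Ungrammatical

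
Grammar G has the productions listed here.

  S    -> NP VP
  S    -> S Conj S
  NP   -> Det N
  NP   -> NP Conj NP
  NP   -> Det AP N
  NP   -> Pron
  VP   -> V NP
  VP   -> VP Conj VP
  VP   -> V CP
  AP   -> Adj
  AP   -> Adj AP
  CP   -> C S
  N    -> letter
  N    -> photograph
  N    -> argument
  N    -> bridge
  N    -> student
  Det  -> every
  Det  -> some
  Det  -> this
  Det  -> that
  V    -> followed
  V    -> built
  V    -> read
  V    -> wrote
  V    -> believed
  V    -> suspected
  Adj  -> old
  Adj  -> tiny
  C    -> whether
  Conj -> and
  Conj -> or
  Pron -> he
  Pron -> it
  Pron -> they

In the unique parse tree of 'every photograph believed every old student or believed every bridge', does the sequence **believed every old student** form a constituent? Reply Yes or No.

Yes

[S [NP [Det every] [N photograph]] [VP [VP [V believed] [NP [Det every] [AP [Adj old]] [N student]]] [Conj or] [VP [V believed] [NP [Det every] [N bridge]]]]]
The words 'believed every old student' are exhaustively dominated by a single VP node (built by VP → V NP), so they form a constituent.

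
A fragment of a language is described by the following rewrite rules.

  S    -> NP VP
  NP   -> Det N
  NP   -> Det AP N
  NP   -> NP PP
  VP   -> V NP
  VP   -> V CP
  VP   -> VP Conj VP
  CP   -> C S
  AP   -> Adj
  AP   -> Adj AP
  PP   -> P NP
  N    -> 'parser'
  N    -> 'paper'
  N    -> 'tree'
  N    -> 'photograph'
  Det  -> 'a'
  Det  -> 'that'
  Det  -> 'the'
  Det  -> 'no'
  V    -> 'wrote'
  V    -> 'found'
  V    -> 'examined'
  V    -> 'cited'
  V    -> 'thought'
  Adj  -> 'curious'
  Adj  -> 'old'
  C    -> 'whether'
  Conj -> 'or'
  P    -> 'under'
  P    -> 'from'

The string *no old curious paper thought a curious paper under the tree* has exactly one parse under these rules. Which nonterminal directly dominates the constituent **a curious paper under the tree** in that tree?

[S [NP [Det no] [AP [Adj old] [AP [Adj curious]]] [N paper]] [VP [V thought] [NP [NP [Det a] [AP [Adj curious]] [N paper]] [PP [P under] [NP [Det the] [N tree]]]]]]
The span 'a curious paper under the tree' is the NP node built by NP → NP PP.
Its mother is the VP built by VP → V NP.

VP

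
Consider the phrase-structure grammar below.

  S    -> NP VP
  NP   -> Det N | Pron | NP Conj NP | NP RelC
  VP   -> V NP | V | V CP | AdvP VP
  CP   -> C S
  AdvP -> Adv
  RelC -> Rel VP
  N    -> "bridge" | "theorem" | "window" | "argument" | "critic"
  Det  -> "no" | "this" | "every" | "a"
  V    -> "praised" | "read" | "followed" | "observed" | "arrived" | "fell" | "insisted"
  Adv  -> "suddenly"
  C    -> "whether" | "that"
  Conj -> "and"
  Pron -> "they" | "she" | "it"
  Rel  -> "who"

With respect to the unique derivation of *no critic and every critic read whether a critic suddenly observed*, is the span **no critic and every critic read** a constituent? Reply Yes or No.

No

[S [NP [NP [Det no] [N critic]] [Conj and] [NP [Det every] [N critic]]] [VP [V read] [CP [C whether] [S [NP [Det a] [N critic]] [VP [AdvP [Adv suddenly]] [VP [V observed]]]]]]]
The smallest constituent containing 'no critic and every critic read' is the S spanning 'no critic and every critic read whether a critic suddenly observed'; no single node in the tree dominates exactly the given words.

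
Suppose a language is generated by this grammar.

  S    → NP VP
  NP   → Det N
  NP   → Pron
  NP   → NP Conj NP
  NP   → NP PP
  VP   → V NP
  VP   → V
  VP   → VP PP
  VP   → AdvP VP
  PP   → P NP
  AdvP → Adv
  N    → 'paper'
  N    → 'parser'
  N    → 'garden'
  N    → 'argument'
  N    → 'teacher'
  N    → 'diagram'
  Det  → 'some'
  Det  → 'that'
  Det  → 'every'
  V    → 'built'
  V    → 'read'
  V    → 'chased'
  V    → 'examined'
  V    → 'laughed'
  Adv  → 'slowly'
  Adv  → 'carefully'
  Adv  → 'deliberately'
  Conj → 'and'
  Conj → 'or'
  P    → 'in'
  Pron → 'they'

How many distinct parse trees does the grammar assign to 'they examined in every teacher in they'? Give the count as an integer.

2

The two bracketings:
[S [NP [Pron they]] [VP [VP [V examined]] [PP [P in] [NP [NP [Det every] [N teacher]] [PP [P in] [NP [Pron they]]]]]]]
[S [NP [Pron they]] [VP [VP [VP [V examined]] [PP [P in] [NP [Det every] [N teacher]]]] [PP [P in] [NP [Pron they]]]]]
The difference turns on whether NP → NP PP is used at the relevant span, versus an alternative expansion of NP.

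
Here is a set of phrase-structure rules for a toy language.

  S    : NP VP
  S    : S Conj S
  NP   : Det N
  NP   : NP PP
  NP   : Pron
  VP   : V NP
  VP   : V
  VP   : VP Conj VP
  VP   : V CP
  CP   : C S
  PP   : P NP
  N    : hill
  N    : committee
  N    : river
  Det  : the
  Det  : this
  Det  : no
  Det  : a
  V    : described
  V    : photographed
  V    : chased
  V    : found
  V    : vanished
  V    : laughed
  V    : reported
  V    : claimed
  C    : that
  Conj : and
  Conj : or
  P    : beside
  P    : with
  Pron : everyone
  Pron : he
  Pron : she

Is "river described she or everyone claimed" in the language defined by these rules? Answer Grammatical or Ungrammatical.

Ungrammatical

For S → NP VP, no prefix of the string parses as an NP. The alternative S rule S → S Conj S likewise has no satisfying split.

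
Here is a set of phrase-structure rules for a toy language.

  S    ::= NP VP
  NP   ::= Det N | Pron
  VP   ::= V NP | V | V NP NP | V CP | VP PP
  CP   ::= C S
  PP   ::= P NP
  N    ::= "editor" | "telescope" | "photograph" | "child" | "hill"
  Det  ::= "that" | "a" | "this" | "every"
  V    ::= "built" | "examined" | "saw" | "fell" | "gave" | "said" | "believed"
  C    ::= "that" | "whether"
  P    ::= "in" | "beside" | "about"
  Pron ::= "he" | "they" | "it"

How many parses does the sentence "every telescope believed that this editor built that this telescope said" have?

1

[S [NP [Det every] [N telescope]] [VP [V believed] [CP [C that] [S [NP [Det this] [N editor]] [VP [V built] [CP [C that] [S [NP [Det this] [N telescope]] [VP [V said]]]]]]]]]
No rule offers an alternative attachment or grouping for any span, so this is the only derivation.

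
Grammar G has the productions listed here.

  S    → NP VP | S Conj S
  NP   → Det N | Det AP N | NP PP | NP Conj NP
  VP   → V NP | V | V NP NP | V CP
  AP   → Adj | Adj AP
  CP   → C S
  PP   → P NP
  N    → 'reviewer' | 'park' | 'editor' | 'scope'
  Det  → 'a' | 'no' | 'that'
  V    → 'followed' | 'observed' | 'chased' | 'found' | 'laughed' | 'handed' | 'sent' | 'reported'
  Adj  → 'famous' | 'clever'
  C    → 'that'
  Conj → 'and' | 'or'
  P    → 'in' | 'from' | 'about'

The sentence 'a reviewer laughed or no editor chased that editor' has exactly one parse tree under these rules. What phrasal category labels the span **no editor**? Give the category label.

[S [S [NP [Det a] [N reviewer]] [VP [V laughed]]] [Conj or] [S [NP [Det no] [N editor]] [VP [V chased] [NP [Det that] [N editor]]]]]
The span 'no editor' is the NP node built by NP → Det N.

NP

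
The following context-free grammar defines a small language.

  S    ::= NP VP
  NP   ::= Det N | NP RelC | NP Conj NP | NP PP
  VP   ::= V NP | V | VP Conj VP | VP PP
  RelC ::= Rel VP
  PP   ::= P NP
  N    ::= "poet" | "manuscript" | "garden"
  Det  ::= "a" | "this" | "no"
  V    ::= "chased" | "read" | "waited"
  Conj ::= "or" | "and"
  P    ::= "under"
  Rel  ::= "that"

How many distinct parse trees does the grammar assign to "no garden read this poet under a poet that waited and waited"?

Two of the 6 distinct bracketings:
[S [NP [Det no] [N garden]] [VP [V read] [NP [NP [NP [Det this] [N poet]] [PP [P under] [NP [Det a] [N poet]]]] [RelC [Rel that] [VP [VP [V waited]] [Conj and] [VP [V waited]]]]]]]
[S [NP [Det no] [N garden]] [VP [V read] [NP [NP [Det this] [N poet]] [PP [P under] [NP [NP [Det a] [N poet]] [RelC [Rel that] [VP [VP [V waited]] [Conj and] [VP [V waited]]]]]]]]]
The trees differ in how a recursive rule is bracketed over the same span.

6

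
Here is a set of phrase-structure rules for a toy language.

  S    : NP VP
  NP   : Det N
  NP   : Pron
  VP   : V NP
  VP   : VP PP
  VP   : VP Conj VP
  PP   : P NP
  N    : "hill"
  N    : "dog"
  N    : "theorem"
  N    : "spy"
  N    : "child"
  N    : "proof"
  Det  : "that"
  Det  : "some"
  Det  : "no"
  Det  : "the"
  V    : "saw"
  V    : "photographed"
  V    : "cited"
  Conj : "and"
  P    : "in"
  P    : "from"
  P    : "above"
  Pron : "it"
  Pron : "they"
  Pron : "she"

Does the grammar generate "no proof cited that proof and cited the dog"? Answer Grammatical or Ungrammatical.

Grammatical

S
  NP
    Det: no
    N: proof
  VP
    VP
      V: cited
      NP
        Det: that
        N: proof
    Conj: and
    VP
      V: cited
      NP
        Det: the
        N: dog
Every word is introduced by a lexical rule and the phrasal rules combine the resulting categories into a single S.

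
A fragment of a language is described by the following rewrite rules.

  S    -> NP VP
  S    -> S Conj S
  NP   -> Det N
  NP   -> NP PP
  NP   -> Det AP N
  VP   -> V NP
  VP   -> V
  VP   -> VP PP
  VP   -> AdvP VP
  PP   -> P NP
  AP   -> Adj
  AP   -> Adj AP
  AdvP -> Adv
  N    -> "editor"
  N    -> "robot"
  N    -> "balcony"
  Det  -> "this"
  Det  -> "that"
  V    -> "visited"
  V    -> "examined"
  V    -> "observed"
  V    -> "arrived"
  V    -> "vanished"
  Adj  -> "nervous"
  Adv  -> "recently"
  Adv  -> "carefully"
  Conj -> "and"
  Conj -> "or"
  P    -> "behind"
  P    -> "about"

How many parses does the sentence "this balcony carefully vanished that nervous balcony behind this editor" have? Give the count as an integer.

Two of the 3 distinct bracketings:
[S [NP [Det this] [N balcony]] [VP [VP [AdvP [Adv carefully]] [VP [V vanished] [NP [Det that] [AP [Adj nervous]] [N balcony]]]] [PP [P behind] [NP [Det this] [N editor]]]]]
[S [NP [Det this] [N balcony]] [VP [AdvP [Adv carefully]] [VP [V vanished] [NP [NP [Det that] [AP [Adj nervous]] [N balcony]] [PP [P behind] [NP [Det this] [N editor]]]]]]]
The difference turns on whether NP → NP PP is used at the relevant span, versus an alternative expansion of NP.

3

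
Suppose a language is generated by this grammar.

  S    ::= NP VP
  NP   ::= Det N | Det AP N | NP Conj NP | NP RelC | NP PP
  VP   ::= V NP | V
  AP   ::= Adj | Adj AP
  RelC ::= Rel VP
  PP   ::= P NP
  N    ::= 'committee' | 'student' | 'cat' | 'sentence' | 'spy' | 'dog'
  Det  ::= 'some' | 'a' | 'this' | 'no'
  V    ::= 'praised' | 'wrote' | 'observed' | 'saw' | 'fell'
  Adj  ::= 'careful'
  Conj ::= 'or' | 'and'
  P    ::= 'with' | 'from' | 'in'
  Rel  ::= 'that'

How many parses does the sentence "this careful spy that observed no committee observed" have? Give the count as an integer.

[S [NP [NP [Det this] [AP [Adj careful]] [N spy]] [RelC [Rel that] [VP [V observed] [NP [Det no] [N committee]]]]] [VP [V observed]]]
No rule offers an alternative attachment or grouping for any span, so this is the only derivation.

1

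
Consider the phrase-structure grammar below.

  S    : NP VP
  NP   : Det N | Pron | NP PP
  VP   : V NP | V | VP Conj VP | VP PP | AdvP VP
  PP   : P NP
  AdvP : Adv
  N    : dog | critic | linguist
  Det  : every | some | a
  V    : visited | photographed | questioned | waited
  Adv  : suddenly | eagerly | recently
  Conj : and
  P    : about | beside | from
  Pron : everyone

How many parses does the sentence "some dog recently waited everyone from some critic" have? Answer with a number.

Two of the 3 distinct bracketings:
[S [NP [Det some] [N dog]] [VP [VP [AdvP [Adv recently]] [VP [V waited] [NP [Pron everyone]]]] [PP [P from] [NP [Det some] [N critic]]]]]
[S [NP [Det some] [N dog]] [VP [AdvP [Adv recently]] [VP [V waited] [NP [NP [Pron everyone]] [PP [P from] [NP [Det some] [N critic]]]]]]]
The difference turns on whether NP → NP PP is used at the relevant span, versus an alternative expansion of NP.

3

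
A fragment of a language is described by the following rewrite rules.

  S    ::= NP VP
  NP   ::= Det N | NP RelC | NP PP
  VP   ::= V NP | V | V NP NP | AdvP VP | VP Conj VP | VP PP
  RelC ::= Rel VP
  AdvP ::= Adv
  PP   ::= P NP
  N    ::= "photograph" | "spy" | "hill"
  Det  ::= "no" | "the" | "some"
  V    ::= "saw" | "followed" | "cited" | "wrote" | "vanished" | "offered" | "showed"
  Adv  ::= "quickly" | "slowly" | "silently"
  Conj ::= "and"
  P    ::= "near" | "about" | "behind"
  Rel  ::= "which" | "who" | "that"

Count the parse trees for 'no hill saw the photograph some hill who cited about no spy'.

Two of the 3 distinct bracketings:
[S [NP [Det no] [N hill]] [VP [V saw] [NP [Det the] [N photograph]] [NP [NP [Det some] [N hill]] [RelC [Rel who] [VP [VP [V cited]] [PP [P about] [NP [Det no] [N spy]]]]]]]]
[S [NP [Det no] [N hill]] [VP [V saw] [NP [Det the] [N photograph]] [NP [NP [NP [Det some] [N hill]] [RelC [Rel who] [VP [V cited]]]] [PP [P about] [NP [Det no] [N spy]]]]]]
The difference turns on whether NP → NP PP is used at the relevant span, versus an alternative expansion of NP.

3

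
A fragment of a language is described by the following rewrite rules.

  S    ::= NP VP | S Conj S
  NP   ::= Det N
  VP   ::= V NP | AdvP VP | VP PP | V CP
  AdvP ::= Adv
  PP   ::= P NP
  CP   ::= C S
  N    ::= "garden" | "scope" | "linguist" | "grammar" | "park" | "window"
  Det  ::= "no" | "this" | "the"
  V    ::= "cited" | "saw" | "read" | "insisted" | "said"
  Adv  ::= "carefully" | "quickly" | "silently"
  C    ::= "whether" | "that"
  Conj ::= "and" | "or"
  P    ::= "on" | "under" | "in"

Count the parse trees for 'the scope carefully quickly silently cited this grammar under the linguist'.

Two of the 4 distinct bracketings:
[S [NP [Det the] [N scope]] [VP [AdvP [Adv carefully]] [VP [AdvP [Adv quickly]] [VP [AdvP [Adv silently]] [VP [VP [V cited] [NP [Det this] [N grammar]]] [PP [P under] [NP [Det the] [N linguist]]]]]]]]
[S [NP [Det the] [N scope]] [VP [AdvP [Adv carefully]] [VP [AdvP [Adv quickly]] [VP [VP [AdvP [Adv silently]] [VP [V cited] [NP [Det this] [N grammar]]]] [PP [P under] [NP [Det the] [N linguist]]]]]]]
The trees differ in how a recursive rule is bracketed over the same span.

4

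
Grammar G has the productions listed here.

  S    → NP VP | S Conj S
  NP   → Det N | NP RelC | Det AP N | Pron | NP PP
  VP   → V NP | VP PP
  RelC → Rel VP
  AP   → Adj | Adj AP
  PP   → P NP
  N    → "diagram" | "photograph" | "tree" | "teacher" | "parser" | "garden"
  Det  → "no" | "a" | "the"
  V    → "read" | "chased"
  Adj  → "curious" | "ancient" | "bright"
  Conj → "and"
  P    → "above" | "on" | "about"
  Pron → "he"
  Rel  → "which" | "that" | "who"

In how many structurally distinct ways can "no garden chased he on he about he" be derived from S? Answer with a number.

5

Two of the 5 distinct bracketings:
[S [NP [Det no] [N garden]] [VP [V chased] [NP [NP [Pron he]] [PP [P on] [NP [NP [Pron he]] [PP [P about] [NP [Pron he]]]]]]]]
[S [NP [Det no] [N garden]] [VP [V chased] [NP [NP [NP [Pron he]] [PP [P on] [NP [Pron he]]]] [PP [P about] [NP [Pron he]]]]]]
The trees differ in how a recursive rule is bracketed over the same span.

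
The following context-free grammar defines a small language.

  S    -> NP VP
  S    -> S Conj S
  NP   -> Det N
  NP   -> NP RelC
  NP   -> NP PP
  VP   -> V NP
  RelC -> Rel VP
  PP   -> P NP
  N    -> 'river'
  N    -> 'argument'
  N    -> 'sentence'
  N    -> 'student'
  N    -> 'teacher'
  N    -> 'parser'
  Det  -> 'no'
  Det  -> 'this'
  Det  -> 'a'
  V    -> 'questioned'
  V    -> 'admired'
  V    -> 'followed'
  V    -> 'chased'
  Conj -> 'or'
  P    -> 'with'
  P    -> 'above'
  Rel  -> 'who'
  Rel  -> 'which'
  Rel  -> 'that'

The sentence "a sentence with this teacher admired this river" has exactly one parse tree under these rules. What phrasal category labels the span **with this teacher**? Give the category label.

PP

S
  NP
    NP
      Det: a
      N: sentence
    PP
      P: with
      NP
        Det: this
        N: teacher
  VP
    V: admired
    NP
      Det: this
      N: river
The span 'with this teacher' is the PP node built by PP → P NP.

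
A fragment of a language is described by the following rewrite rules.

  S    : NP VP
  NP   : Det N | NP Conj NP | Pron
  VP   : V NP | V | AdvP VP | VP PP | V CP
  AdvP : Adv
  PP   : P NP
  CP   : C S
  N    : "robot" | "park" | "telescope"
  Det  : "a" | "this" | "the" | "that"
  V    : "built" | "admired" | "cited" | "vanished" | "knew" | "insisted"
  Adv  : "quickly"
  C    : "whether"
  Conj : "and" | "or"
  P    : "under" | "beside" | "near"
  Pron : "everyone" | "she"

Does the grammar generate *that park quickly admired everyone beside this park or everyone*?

Grammatical

[S [NP [Det that] [N park]] [VP [AdvP [Adv quickly]] [VP [VP [V admired] [NP [Pron everyone]]] [PP [P beside] [NP [NP [Det this] [N park]] [Conj or] [NP [Pron everyone]]]]]]]
Each bracket corresponds to one application of a listed rule, so the string is derivable from S.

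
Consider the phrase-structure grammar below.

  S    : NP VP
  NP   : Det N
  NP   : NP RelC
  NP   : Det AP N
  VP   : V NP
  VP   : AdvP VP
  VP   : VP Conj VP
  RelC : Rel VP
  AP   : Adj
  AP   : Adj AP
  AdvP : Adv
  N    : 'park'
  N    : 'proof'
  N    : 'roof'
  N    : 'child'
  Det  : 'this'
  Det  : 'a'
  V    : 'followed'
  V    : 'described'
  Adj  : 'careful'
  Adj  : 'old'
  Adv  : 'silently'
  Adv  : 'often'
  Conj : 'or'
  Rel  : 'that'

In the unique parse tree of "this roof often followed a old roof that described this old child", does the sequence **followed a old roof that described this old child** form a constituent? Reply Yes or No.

Yes

[S [NP [Det this] [N roof]] [VP [AdvP [Adv often]] [VP [V followed] [NP [NP [Det a] [AP [Adj old]] [N roof]] [RelC [Rel that] [VP [V described] [NP [Det this] [AP [Adj old]] [N child]]]]]]]]
The words 'followed a old roof that described this old child' are exhaustively dominated by a single VP node (built by VP → V NP), so they form a constituent.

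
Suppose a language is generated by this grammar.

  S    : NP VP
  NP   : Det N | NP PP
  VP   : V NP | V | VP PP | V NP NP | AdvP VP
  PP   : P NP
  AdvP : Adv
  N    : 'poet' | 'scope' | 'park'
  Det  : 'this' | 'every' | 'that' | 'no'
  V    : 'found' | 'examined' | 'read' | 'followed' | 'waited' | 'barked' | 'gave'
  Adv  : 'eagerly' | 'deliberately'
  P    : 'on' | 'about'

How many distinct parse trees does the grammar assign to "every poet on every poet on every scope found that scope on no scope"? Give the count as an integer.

Two of the 4 distinct bracketings:
[S [NP [NP [Det every] [N poet]] [PP [P on] [NP [NP [Det every] [N poet]] [PP [P on] [NP [Det every] [N scope]]]]]] [VP [V found] [NP [NP [Det that] [N scope]] [PP [P on] [NP [Det no] [N scope]]]]]]
[S [NP [NP [Det every] [N poet]] [PP [P on] [NP [NP [Det every] [N poet]] [PP [P on] [NP [Det every] [N scope]]]]]] [VP [VP [V found] [NP [Det that] [N scope]]] [PP [P on] [NP [Det no] [N scope]]]]]
The difference turns on whether VP → VP PP is used at the relevant span, versus an alternative expansion of VP.

4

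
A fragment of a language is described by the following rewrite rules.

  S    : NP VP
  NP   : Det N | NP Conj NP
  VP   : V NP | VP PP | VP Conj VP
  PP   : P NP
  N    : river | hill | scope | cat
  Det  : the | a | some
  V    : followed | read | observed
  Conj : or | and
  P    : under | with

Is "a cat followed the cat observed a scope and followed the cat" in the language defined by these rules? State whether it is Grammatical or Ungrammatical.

Ungrammatical

For S → NP VP, the only prefix that parses as NP is 'a cat', but the remainder 'followed the cat observed a scope and followed the cat' is not a VP under these rules.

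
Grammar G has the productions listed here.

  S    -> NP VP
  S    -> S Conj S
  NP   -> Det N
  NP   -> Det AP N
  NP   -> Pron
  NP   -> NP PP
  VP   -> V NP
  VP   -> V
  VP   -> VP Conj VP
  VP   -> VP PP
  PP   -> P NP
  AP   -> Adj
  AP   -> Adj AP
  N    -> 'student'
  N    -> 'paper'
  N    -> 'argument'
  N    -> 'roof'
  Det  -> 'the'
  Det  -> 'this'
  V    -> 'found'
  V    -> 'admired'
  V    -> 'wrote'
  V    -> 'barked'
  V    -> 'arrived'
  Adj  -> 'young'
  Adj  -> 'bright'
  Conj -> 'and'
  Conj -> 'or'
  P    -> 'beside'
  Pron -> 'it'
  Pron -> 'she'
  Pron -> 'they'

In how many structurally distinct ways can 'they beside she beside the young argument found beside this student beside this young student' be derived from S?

4

Two of the 4 distinct bracketings:
[S [NP [NP [Pron they]] [PP [P beside] [NP [NP [Pron she]] [PP [P beside] [NP [Det the] [AP [Adj young]] [N argument]]]]]] [VP [VP [V found]] [PP [P beside] [NP [NP [Det this] [N student]] [PP [P beside] [NP [Det this] [AP [Adj young]] [N student]]]]]]]
[S [NP [NP [Pron they]] [PP [P beside] [NP [NP [Pron she]] [PP [P beside] [NP [Det the] [AP [Adj young]] [N argument]]]]]] [VP [VP [VP [V found]] [PP [P beside] [NP [Det this] [N student]]]] [PP [P beside] [NP [Det this] [AP [Adj young]] [N student]]]]]
The trees differ in how a recursive rule is bracketed over the same span.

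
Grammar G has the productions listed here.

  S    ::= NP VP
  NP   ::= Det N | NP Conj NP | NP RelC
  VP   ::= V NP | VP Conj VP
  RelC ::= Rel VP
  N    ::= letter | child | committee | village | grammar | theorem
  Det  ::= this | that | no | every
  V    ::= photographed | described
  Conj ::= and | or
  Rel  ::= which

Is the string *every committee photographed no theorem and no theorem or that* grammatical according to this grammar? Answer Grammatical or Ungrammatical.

Ungrammatical

For S → NP VP, the only prefix that parses as NP is 'every committee', but the remainder 'photographed no theorem and no theorem or that' is not a VP under these rules.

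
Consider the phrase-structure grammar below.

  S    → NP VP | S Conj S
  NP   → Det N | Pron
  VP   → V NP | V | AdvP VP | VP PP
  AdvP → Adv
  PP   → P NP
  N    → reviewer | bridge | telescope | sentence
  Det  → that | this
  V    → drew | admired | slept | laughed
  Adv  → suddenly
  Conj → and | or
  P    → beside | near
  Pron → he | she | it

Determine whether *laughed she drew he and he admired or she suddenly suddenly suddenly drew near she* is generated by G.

Ungrammatical

For S → NP VP, no prefix of the string parses as an NP. The alternative S rule S → S Conj S likewise has no satisfying split.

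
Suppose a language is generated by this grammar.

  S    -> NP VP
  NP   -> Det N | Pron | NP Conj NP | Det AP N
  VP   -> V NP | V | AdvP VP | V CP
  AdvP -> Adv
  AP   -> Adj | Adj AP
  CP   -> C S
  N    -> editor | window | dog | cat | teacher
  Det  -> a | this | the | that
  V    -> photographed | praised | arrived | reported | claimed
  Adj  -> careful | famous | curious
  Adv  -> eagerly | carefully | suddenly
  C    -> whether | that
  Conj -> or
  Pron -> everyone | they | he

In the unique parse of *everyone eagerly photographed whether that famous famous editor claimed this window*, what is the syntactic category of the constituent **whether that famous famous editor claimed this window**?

CP

[S [NP [Pron everyone]] [VP [AdvP [Adv eagerly]] [VP [V photographed] [CP [C whether] [S [NP [Det that] [AP [Adj famous] [AP [Adj famous]]] [N editor]] [VP [V claimed] [NP [Det this] [N window]]]]]]]]
The span 'whether that famous famous editor claimed this window' is the CP node built by CP → C S.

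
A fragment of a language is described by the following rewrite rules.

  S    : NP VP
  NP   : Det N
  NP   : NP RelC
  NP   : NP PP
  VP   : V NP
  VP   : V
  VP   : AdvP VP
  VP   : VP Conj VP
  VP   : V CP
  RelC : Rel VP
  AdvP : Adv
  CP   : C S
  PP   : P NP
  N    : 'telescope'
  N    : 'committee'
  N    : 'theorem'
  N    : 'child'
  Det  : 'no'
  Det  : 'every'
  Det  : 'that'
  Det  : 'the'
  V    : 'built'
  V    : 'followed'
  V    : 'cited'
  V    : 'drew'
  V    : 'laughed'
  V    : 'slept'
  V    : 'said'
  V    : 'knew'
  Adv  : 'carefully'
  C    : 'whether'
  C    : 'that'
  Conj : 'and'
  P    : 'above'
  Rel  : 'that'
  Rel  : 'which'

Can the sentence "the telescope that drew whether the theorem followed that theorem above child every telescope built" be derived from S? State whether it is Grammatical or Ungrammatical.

Ungrammatical

A P word can never sit immediately before an N word in any string this grammar generates, so the substring 'above child' rules out a derivation.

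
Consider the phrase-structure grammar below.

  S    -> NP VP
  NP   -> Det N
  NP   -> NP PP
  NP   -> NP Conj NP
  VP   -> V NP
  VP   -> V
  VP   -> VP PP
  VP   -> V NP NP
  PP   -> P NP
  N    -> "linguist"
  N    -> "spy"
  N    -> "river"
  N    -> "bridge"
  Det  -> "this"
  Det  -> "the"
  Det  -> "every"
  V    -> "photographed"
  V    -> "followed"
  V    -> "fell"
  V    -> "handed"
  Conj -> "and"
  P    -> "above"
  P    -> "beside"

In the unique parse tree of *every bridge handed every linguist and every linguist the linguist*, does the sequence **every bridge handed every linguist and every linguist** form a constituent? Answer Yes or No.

[S [NP [Det every] [N bridge]] [VP [V handed] [NP [NP [Det every] [N linguist]] [Conj and] [NP [Det every] [N linguist]]] [NP [Det the] [N linguist]]]]
The smallest constituent containing 'every bridge handed every linguist and every linguist' is the S spanning 'every bridge handed every linguist and every linguist the linguist'; no single node in the tree dominates exactly the given words.

No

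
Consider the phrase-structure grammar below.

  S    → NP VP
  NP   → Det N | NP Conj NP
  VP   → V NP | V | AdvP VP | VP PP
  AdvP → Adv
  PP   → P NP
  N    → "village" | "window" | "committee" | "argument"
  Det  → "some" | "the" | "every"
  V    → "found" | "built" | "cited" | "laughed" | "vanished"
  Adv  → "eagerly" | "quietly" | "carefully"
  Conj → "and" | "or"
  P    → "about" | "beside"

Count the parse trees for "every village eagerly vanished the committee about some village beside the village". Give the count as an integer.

3

Two of the 3 distinct bracketings:
[S [NP [Det every] [N village]] [VP [AdvP [Adv eagerly]] [VP [VP [VP [V vanished] [NP [Det the] [N committee]]] [PP [P about] [NP [Det some] [N village]]]] [PP [P beside] [NP [Det the] [N village]]]]]]
[S [NP [Det every] [N village]] [VP [VP [AdvP [Adv eagerly]] [VP [VP [V vanished] [NP [Det the] [N committee]]] [PP [P about] [NP [Det some] [N village]]]]] [PP [P beside] [NP [Det the] [N village]]]]]
The trees differ in how a recursive rule is bracketed over the same span.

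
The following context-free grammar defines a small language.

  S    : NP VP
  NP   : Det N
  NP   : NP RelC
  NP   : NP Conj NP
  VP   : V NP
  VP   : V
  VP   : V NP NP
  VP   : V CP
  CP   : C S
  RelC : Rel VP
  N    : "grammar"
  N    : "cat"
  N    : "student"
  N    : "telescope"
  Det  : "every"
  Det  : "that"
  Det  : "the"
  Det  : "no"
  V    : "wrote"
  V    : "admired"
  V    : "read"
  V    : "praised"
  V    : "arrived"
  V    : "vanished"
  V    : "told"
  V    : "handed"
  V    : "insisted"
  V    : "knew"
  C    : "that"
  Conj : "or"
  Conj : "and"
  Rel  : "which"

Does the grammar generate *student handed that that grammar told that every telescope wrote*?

Ungrammatical

For S → NP VP, no prefix of the string parses as an NP.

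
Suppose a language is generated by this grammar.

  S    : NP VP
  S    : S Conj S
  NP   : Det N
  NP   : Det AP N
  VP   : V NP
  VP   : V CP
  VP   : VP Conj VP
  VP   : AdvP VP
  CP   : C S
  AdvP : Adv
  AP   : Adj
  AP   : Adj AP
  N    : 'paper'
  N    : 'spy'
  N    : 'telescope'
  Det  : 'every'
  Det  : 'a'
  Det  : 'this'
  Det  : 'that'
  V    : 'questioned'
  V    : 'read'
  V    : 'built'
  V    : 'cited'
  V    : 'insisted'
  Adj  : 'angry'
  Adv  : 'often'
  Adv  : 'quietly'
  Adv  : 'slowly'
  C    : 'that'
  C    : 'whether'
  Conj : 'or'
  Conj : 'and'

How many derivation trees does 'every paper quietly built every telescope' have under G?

[S [NP [Det every] [N paper]] [VP [AdvP [Adv quietly]] [VP [V built] [NP [Det every] [N telescope]]]]]
No rule offers an alternative attachment or grouping for any span, so this is the only derivation.

1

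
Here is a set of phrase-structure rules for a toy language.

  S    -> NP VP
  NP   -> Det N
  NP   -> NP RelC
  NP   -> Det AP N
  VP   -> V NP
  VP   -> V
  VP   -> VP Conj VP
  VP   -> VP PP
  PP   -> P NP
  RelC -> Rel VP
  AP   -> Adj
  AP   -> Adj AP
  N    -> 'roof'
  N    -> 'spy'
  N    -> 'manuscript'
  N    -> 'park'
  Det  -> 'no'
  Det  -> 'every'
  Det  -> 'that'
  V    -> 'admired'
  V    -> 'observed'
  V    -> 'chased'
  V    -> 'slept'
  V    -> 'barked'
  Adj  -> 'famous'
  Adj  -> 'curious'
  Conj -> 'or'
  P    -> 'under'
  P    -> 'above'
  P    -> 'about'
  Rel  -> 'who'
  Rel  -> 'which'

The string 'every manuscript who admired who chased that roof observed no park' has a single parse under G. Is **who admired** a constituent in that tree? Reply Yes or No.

[S [NP [NP [NP [Det every] [N manuscript]] [RelC [Rel who] [VP [V admired]]]] [RelC [Rel who] [VP [V chased] [NP [Det that] [N roof]]]]] [VP [V observed] [NP [Det no] [N park]]]]
The words 'who admired' are exhaustively dominated by a single RelC node (built by RelC → Rel VP), so they form a constituent.

Yes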